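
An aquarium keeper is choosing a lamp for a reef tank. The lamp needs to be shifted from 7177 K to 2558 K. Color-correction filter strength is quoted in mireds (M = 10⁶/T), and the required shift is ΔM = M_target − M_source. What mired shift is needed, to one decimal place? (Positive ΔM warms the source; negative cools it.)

M_source = 10⁶/7177 = 139.334; M_target = 10⁶/2558 = 390.930.
ΔM = 390.930 − 139.334 = 251.596 → +251.6 mireds, a warming shift.

+251.6 mireds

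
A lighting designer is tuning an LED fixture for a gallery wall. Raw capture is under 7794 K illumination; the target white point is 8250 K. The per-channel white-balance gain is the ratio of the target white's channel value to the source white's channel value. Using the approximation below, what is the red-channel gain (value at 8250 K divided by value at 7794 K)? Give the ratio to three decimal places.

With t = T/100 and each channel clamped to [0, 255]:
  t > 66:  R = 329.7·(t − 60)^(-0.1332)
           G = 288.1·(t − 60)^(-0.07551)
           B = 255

0.970

At 7794 K (t = 77.94):
  R = 329.7·(77.94 − 60)^(-0.1332) = 329.7·17.94^(-0.1332) = 329.7·0.68076 = 224.445.
At 8250 K (t = 82.5):
  R = 329.7·(82.5 − 60)^(-0.1332) = 329.7·22.5^(-0.1332) = 329.7·0.66053 = 217.775.
Gain = 217.775 / 224.445 = 0.9703 → 0.970.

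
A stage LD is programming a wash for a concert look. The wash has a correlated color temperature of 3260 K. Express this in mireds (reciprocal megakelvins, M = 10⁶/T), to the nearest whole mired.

307 mireds

M = 10⁶ / 3260 = 306.748 → 307 mireds.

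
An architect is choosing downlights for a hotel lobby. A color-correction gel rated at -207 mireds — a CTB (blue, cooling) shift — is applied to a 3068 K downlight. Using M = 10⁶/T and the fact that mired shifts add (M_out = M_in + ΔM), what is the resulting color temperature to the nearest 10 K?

8410 K

M_in = 10⁶/3068 = 325.95 mireds.
M_out = 325.95 + (-207) = 118.95 mireds.
T_out = 10⁶/118.95 = 8407.2 K → 8410 K.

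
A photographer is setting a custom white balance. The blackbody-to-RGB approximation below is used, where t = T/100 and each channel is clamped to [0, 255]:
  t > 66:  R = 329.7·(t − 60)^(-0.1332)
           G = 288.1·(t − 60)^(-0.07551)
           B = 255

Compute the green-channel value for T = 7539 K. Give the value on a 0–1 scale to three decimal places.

t = 7539/100 = 75.39; the t > 66 branch applies.
G = 288.1·(75.39 − 60)^(-0.07551) = 288.1·15.39^(-0.07551) = 288.1·0.81349 = 234.366.
On a 0–1 scale: 234.366/255 = 0.9191 → 0.919.

0.919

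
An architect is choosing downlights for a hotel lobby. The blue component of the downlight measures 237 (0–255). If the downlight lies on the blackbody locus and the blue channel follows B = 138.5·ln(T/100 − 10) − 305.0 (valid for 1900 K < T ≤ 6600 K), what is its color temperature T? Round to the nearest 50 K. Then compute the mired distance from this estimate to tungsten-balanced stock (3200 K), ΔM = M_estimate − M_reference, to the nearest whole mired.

-146 mireds

ln(t − 10) = (237 + 305.0) / 138.5 = 3.9134.
t − 10 = e^3.9134 = 50.067, so t = 60.067.
T = 100·t = 6007 K → 6000 K to the nearest 50 K.
M_estimate = 10⁶/6000 = 166.67; M_reference = 10⁶/3200 = 312.50.
ΔM = 166.67 − 312.50 = -145.83 → -146 mireds.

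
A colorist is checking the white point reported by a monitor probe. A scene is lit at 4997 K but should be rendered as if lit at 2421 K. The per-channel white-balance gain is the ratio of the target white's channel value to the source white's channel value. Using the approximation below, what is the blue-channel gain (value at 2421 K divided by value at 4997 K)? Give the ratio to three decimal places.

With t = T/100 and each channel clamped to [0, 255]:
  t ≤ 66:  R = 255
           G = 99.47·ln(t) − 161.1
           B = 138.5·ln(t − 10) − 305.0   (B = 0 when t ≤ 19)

0.304

At 4997 K (t = 49.97):
  B = 138.5·ln(49.97 − 10) − 305.0 = 138.5·ln 39.97 − 305.0 = 138.5·3.6881 − 305.0 = 205.806.
At 2421 K (t = 24.21):
  B = 138.5·ln(24.21 − 10) − 305.0 = 138.5·ln 14.21 − 305.0 = 138.5·2.6539 − 305.0 = 62.572.
Gain = 62.572 / 205.806 = 0.3040 → 0.304.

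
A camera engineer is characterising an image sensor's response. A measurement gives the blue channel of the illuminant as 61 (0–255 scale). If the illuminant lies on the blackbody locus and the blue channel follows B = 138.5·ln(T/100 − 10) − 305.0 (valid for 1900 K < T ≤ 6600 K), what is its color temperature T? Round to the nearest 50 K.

2400 K

ln(t − 10) = (61 + 305.0) / 138.5 = 2.6426.
t − 10 = e^2.6426 = 14.050, so t = 24.050.
T = 100·t = 2405 K → 2400 K to the nearest 50 K.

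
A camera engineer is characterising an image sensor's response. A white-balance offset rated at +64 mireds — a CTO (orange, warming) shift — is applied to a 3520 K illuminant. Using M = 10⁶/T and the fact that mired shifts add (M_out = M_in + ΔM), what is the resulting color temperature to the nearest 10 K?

M_in = 10⁶/3520 = 284.09 mireds.
M_out = 284.09 + (+64) = 348.09 mireds.
T_out = 10⁶/348.09 = 2872.8 K → 2870 K.

2870 K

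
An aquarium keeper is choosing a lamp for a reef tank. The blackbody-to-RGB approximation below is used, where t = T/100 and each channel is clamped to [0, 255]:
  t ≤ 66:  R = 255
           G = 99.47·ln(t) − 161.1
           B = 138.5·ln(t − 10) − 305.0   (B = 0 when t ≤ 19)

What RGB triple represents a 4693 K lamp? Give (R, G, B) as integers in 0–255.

t = 4693/100 = 46.93; the t ≤ 66 branch applies.
R = 255 by definition for t ≤ 66.
G = 99.47·ln 46.93 − 161.1 = 99.47·3.8487 − 161.1 = 221.726.
B = 138.5·ln(46.93 − 10) − 305.0 = 138.5·ln 36.93 − 305.0 = 138.5·3.6090 − 305.0 = 194.850.
Rounded: (255, 222, 195).

(255, 222, 195)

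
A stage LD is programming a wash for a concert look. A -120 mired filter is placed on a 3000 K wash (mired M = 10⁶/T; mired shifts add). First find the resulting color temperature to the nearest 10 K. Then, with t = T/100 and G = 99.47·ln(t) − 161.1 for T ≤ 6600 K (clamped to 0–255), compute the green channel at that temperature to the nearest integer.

M_in = 10⁶/3000 = 333.33; M_out = 333.33 + (-120) = 213.33.
T_out = 10⁶/213.33 = 4687.5 K → 4690 K; t = 46.9.
G = 99.47·ln 46.9 − 161.1 = 99.47·3.8480 − 161.1 = 221.662.
Rounded: 222.

222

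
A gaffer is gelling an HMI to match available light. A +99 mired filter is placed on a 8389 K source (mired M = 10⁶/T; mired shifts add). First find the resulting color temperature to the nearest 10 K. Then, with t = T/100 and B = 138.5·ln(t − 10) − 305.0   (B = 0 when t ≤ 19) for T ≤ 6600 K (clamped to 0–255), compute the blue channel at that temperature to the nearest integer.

M_in = 10⁶/8389 = 119.20; M_out = 119.20 + (+99) = 218.20.
T_out = 10⁶/218.20 = 4582.9 K → 4580 K; t = 45.8.
B = 138.5·ln(45.8 − 10) − 305.0 = 138.5·ln 35.8 − 305.0 = 138.5·3.5779 − 305.0 = 190.546.
Rounded: 191.

191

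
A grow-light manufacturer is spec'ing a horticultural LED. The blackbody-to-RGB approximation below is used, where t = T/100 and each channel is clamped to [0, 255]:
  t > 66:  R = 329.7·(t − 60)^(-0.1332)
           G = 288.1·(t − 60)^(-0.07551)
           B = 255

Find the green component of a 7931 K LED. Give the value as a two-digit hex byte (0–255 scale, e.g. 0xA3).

t = 7931/100 = 79.31; the t > 66 branch applies.
G = 288.1·(79.31 − 60)^(-0.07551) = 288.1·19.31^(-0.07551) = 288.1·0.79967 = 230.385.
Rounded: 230; in hex, 0xE6.

0xE6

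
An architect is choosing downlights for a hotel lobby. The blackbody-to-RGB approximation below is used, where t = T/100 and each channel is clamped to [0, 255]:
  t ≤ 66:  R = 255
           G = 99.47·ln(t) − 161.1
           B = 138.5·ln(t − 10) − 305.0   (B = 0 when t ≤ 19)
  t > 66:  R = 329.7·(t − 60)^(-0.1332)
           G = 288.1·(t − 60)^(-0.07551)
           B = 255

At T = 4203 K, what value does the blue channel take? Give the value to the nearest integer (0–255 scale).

t = 4203/100 = 42.03; the t ≤ 66 branch applies.
B = 138.5·ln(42.03 − 10) − 305.0 = 138.5·ln 32.03 − 305.0 = 138.5·3.4667 − 305.0 = 175.134.
Rounded: 175.

175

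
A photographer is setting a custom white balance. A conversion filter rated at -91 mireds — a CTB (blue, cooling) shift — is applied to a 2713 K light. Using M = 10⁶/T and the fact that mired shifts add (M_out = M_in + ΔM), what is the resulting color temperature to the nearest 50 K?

M_in = 10⁶/2713 = 368.60 mireds.
M_out = 368.60 + (-91) = 277.60 mireds.
T_out = 10⁶/277.60 = 3602.4 K → 3600 K.

3600 K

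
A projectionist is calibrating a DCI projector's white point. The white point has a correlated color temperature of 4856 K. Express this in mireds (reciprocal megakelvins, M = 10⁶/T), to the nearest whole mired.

M = 10⁶ / 4856 = 205.931 → 206 mireds.

206 mireds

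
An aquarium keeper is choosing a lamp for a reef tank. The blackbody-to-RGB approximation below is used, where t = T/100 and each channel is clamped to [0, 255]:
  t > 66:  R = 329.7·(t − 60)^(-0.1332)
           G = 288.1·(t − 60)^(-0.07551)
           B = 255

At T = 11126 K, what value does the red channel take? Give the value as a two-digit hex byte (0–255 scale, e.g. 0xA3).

0xC3

t = 11126/100 = 111.26; the t > 66 branch applies.
R = 329.7·(111.26 − 60)^(-0.1332) = 329.7·51.26^(-0.1332) = 329.7·0.59191 = 195.154.
Rounded: 195; in hex, 0xC3.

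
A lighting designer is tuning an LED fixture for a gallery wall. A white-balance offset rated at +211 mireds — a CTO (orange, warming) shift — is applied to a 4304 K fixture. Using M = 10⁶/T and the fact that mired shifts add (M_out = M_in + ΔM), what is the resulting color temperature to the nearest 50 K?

2250 K

M_in = 10⁶/4304 = 232.34 mireds.
M_out = 232.34 + (+211) = 443.34 mireds.
T_out = 10⁶/443.34 = 2255.6 K → 2250 K.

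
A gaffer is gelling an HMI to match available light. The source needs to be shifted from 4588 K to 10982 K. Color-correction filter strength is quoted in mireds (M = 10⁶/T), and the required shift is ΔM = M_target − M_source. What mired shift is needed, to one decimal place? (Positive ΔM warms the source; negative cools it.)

-126.9 mireds

M_source = 10⁶/4588 = 217.960; M_target = 10⁶/10982 = 91.058.
ΔM = 91.058 − 217.960 = -126.902 → -126.9 mireds, a cooling shift.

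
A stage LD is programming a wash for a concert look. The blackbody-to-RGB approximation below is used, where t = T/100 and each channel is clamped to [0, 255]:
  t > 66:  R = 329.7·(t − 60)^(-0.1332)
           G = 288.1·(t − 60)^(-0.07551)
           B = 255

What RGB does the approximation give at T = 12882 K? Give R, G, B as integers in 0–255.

t = 12882/100 = 128.82; the t > 66 branch applies.
R = 329.7·(128.82 − 60)^(-0.1332) = 329.7·68.82^(-0.1332) = 329.7·0.56914 = 187.644.
G = 288.1·(128.82 − 60)^(-0.07551) = 288.1·68.82^(-0.07551) = 288.1·0.72650 = 209.304.
B = 255 by definition for t > 66.
Rounded: (188, 209, 255).

R=188, G=209, B=255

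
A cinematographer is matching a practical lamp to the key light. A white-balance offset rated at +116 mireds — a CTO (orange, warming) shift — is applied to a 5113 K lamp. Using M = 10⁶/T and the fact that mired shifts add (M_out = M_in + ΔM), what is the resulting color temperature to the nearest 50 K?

3200 K

M_in = 10⁶/5113 = 195.58 mireds.
M_out = 195.58 + (+116) = 311.58 mireds.
T_out = 10⁶/311.58 = 3209.4 K → 3200 K.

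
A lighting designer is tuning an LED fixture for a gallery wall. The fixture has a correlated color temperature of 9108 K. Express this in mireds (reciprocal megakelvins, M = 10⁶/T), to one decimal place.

M = 10⁶ / 9108 = 109.794 → 109.8 mireds.

109.8 mireds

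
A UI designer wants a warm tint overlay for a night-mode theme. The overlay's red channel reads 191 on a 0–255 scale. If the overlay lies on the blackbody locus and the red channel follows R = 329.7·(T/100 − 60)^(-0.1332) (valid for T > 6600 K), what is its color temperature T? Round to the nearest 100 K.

12000 K

(t − 60)^(-0.1332) = 191/329.7 = 0.57931.
t − 60 = 0.57931^(1/-0.1332) = 0.57931^(-7.508) = 60.245, so t = 120.245.
T = 100·t = 12025 K → 12000 K to the nearest 100 K.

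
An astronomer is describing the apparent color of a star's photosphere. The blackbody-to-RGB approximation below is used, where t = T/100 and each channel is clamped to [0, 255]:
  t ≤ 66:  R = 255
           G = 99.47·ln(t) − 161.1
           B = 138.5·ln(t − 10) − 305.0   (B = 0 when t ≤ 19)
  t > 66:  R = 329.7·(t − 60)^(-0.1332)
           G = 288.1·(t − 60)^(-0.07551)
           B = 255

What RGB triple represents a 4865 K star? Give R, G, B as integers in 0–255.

t = 4865/100 = 48.65; the t ≤ 66 branch applies.
R = 255 by definition for t ≤ 66.
G = 99.47·ln 48.65 − 161.1 = 99.47·3.8847 − 161.1 = 225.306.
B = 138.5·ln(48.65 − 10) − 305.0 = 138.5·ln 38.65 − 305.0 = 138.5·3.6545 − 305.0 = 201.155.
Rounded: (255, 225, 201).

R=255, G=225, B=201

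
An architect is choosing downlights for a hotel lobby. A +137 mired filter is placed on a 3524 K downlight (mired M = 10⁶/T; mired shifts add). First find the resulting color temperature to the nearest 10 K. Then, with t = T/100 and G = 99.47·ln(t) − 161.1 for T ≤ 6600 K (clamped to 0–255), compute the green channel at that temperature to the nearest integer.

M_in = 10⁶/3524 = 283.77; M_out = 283.77 + (+137) = 420.77.
T_out = 10⁶/420.77 = 2376.6 K → 2380 K; t = 23.8.
G = 99.47·ln 23.8 − 161.1 = 99.47·3.1697 − 161.1 = 154.189.
Rounded: 154.

154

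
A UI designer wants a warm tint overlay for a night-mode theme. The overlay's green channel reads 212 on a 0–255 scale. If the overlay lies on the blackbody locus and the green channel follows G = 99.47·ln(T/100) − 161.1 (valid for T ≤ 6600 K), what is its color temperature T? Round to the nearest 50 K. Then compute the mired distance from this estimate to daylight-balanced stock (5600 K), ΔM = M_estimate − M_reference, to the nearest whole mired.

ln t = (212 + 161.1) / 99.47 = 3.7509.
t = e^3.7509 = 42.559.
T = 100·t = 4256 K → 4250 K to the nearest 50 K.
M_estimate = 10⁶/4250 = 235.29; M_reference = 10⁶/5600 = 178.57.
ΔM = 235.29 − 178.57 = 56.72 → +57 mireds.

+57 mireds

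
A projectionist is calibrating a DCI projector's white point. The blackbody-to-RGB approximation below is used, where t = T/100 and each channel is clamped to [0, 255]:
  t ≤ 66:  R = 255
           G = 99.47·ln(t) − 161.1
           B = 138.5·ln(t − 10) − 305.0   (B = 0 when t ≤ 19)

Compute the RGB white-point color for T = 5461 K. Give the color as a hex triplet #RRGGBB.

#FFEDDD

t = 5461/100 = 54.61; the t ≤ 66 branch applies.
R = 255 by definition for t ≤ 66.
G = 99.47·ln 54.61 − 161.1 = 99.47·4.0002 − 161.1 = 236.802.
B = 138.5·ln(54.61 − 10) − 305.0 = 138.5·ln 44.61 − 305.0 = 138.5·3.7980 − 305.0 = 221.017.
Rounded: (255, 237, 221).
In hex: #FFEDDD.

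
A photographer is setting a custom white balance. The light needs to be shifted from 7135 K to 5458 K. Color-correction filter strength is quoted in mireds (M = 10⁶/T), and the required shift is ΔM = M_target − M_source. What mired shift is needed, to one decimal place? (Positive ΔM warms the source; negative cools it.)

+43.1 mireds

M_source = 10⁶/7135 = 140.154; M_target = 10⁶/5458 = 183.217.
ΔM = 183.217 − 140.154 = 43.063 → +43.1 mireds, a warming shift.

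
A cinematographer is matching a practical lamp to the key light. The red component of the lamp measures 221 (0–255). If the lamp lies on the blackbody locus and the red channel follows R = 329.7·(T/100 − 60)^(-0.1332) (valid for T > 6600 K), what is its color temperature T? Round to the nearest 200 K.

8000 K

(t − 60)^(-0.1332) = 221/329.7 = 0.67031.
t − 60 = 0.67031^(1/-0.1332) = 0.67031^(-7.508) = 20.149, so t = 80.149.
T = 100·t = 8015 K → 8000 K to the nearest 200 K.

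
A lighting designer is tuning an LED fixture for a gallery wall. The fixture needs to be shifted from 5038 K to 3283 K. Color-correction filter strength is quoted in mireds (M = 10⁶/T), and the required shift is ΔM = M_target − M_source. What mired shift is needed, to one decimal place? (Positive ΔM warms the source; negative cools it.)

+106.1 mireds

M_source = 10⁶/5038 = 198.491; M_target = 10⁶/3283 = 304.599.
ΔM = 304.599 − 198.491 = 106.108 → +106.1 mireds, a warming shift.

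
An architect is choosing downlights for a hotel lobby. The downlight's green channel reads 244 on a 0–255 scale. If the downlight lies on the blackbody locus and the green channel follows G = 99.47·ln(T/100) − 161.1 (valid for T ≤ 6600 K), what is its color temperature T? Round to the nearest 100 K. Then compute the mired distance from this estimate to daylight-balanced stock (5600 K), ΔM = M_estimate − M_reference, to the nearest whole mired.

-9 mireds

ln t = (244 + 161.1) / 99.47 = 4.0726.
t = e^4.0726 = 58.709.
T = 100·t = 5871 K → 5900 K to the nearest 100 K.
M_estimate = 10⁶/5900 = 169.49; M_reference = 10⁶/5600 = 178.57.
ΔM = 169.49 − 178.57 = -9.08 → -9 mireds.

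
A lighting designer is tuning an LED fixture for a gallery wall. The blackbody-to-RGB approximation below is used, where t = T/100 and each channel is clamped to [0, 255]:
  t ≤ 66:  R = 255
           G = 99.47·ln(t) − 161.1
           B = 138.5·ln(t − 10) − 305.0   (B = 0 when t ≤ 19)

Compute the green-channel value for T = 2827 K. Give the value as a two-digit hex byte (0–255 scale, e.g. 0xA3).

0xAB

t = 2827/100 = 28.27; the t ≤ 66 branch applies.
G = 99.47·ln 28.27 − 161.1 = 99.47·3.3418 − 161.1 = 171.309.
Rounded: 171; in hex, 0xAB.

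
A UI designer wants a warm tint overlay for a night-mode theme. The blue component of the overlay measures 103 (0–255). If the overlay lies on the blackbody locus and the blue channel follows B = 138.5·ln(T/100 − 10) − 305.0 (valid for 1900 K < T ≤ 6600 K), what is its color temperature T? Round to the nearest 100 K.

2900 K

ln(t − 10) = (103 + 305.0) / 138.5 = 2.9458.
t − 10 = e^2.9458 = 19.027, so t = 29.027.
T = 100·t = 2903 K → 2900 K to the nearest 100 K.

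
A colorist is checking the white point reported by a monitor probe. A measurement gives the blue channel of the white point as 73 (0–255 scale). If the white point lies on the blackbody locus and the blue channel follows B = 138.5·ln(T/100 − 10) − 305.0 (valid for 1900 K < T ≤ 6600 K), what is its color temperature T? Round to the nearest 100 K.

2500 K

ln(t − 10) = (73 + 305.0) / 138.5 = 2.7292.
t − 10 = e^2.7292 = 15.321, so t = 25.321.
T = 100·t = 2532 K → 2500 K to the nearest 100 K.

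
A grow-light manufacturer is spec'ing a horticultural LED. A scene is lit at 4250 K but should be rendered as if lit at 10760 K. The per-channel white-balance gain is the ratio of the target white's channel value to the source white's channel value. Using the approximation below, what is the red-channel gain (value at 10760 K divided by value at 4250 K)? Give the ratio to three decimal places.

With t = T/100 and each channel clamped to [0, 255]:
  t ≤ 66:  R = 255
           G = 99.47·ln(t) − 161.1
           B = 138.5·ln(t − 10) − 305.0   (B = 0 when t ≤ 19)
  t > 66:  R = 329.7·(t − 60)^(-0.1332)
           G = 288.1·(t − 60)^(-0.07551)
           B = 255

0.773

At 4250 K (t = 42.5):
  R = 255 by definition for t ≤ 66.
At 10760 K (t = 107.6):
  R = 329.7·(107.6 − 60)^(-0.1332) = 329.7·47.6^(-0.1332) = 329.7·0.59778 = 197.089.
Gain = 197.089 / 255.000 = 0.7729 → 0.773.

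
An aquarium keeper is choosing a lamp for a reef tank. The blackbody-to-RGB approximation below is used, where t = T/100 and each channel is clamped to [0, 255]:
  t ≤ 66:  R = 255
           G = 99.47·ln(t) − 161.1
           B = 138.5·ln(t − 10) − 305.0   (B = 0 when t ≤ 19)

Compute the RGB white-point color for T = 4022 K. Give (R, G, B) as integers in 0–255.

(255, 206, 167)

t = 4022/100 = 40.22; the t ≤ 66 branch applies.
R = 255 by definition for t ≤ 66.
G = 99.47·ln 40.22 − 161.1 = 99.47·3.6944 − 161.1 = 206.378.
B = 138.5·ln(40.22 − 10) − 305.0 = 138.5·ln 30.22 − 305.0 = 138.5·3.4085 − 305.0 = 167.078.
Rounded: (255, 206, 167).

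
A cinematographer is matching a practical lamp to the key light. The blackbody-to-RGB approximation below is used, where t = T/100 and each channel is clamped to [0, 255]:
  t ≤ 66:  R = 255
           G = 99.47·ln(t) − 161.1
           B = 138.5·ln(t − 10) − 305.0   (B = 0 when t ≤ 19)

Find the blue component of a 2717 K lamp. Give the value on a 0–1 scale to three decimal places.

0.348

t = 2717/100 = 27.17; the t ≤ 66 branch applies.
B = 138.5·ln(27.17 − 10) − 305.0 = 138.5·ln 17.17 − 305.0 = 138.5·2.8432 − 305.0 = 88.778.
On a 0–1 scale: 88.778/255 = 0.3481 → 0.348.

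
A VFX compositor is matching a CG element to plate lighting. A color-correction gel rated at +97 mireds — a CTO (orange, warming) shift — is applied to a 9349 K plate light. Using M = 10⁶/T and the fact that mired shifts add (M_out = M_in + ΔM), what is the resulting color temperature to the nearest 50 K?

M_in = 10⁶/9349 = 106.96 mireds.
M_out = 106.96 + (+97) = 203.96 mireds.
T_out = 10⁶/203.96 = 4902.8 K → 4900 K.

4900 K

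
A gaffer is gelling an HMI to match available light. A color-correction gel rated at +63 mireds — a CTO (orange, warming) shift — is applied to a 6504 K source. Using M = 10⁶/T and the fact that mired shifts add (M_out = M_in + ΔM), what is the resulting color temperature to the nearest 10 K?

M_in = 10⁶/6504 = 153.75 mireds.
M_out = 153.75 + (+63) = 216.75 mireds.
T_out = 10⁶/216.75 = 4613.6 K → 4610 K.

4610 K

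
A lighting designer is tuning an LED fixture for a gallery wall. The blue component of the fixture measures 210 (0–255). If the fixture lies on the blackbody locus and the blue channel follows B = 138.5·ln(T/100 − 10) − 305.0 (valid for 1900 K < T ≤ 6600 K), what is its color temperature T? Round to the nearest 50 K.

ln(t − 10) = (210 + 305.0) / 138.5 = 3.7184.
t − 10 = e^3.7184 = 41.199, so t = 51.199.
T = 100·t = 5120 K → 5100 K to the nearest 50 K.

5100 K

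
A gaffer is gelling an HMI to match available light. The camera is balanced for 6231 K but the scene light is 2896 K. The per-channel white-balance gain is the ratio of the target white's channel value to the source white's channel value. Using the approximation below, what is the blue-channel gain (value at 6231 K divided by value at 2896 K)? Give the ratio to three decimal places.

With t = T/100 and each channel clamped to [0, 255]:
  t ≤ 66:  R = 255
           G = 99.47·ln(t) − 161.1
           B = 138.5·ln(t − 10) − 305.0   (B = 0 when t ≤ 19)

2.371

At 2896 K (t = 28.96):
  B = 138.5·ln(28.96 − 10) − 305.0 = 138.5·ln 18.96 − 305.0 = 138.5·2.9423 − 305.0 = 102.513.
At 6231 K (t = 62.31):
  B = 138.5·ln(62.31 − 10) − 305.0 = 138.5·ln 52.31 − 305.0 = 138.5·3.9572 − 305.0 = 243.070.
Gain = 243.070 / 102.513 = 2.3711 → 2.371.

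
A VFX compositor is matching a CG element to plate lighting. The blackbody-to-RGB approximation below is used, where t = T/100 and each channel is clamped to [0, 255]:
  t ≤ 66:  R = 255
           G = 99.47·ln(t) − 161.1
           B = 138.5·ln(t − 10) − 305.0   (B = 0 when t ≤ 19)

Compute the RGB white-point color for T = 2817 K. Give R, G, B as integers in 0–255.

R=255, G=171, B=97

t = 2817/100 = 28.17; the t ≤ 66 branch applies.
R = 255 by definition for t ≤ 66.
G = 99.47·ln 28.17 − 161.1 = 99.47·3.3383 − 161.1 = 170.956.
B = 138.5·ln(28.17 − 10) − 305.0 = 138.5·ln 18.17 − 305.0 = 138.5·2.8998 − 305.0 = 96.618.
Rounded: (255, 171, 97).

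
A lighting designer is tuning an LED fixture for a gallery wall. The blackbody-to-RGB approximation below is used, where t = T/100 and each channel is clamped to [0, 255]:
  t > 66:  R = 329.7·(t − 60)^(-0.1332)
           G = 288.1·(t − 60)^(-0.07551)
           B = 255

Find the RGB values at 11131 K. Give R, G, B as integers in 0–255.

t = 11131/100 = 111.31; the t > 66 branch applies.
R = 329.7·(111.31 − 60)^(-0.1332) = 329.7·51.31^(-0.1332) = 329.7·0.59184 = 195.128.
G = 288.1·(111.31 − 60)^(-0.07551) = 288.1·51.31^(-0.07551) = 288.1·0.74278 = 213.996.
B = 255 by definition for t > 66.
Rounded: (195, 214, 255).

R=195, G=214, B=255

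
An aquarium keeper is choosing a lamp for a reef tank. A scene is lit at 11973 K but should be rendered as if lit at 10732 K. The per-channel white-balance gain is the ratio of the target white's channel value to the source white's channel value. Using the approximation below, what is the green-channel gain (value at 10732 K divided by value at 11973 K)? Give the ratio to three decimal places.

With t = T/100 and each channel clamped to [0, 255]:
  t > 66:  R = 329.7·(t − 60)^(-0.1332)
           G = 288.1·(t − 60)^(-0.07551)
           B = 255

At 11973 K (t = 119.73):
  G = 288.1·(119.73 − 60)^(-0.07551) = 288.1·59.73^(-0.07551) = 288.1·0.73431 = 211.555.
At 10732 K (t = 107.32):
  G = 288.1·(107.32 − 60)^(-0.07551) = 288.1·47.32^(-0.07551) = 288.1·0.74734 = 215.308.
Gain = 215.308 / 211.555 = 1.0177 → 1.018.

1.018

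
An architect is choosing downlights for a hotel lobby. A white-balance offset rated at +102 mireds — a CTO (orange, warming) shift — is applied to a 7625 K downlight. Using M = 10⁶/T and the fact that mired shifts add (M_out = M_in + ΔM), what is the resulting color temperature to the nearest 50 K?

M_in = 10⁶/7625 = 131.15 mireds.
M_out = 131.15 + (+102) = 233.15 mireds.
T_out = 10⁶/233.15 = 4289.1 K → 4300 K.

4300 K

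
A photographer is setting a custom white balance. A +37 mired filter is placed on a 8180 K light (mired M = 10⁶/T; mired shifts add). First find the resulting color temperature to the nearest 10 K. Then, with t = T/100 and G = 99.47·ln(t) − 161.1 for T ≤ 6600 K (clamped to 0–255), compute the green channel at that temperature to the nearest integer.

M_in = 10⁶/8180 = 122.25; M_out = 122.25 + (+37) = 159.25.
T_out = 10⁶/159.25 = 6279.5 K → 6280 K; t = 62.8.
G = 99.47·ln 62.8 − 161.1 = 99.47·4.1400 − 161.1 = 250.701.
Rounded: 251.

251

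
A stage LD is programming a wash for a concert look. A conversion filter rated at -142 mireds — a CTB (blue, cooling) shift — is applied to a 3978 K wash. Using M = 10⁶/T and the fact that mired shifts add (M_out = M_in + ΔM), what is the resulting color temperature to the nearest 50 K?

9150 K

M_in = 10⁶/3978 = 251.38 mireds.
M_out = 251.38 + (-142) = 109.38 mireds.
T_out = 10⁶/109.38 = 9142.2 K → 9150 K.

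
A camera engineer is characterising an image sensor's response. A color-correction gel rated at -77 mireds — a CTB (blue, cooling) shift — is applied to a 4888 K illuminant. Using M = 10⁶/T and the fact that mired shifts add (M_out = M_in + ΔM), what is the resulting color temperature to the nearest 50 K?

7850 K

M_in = 10⁶/4888 = 204.58 mireds.
M_out = 204.58 + (-77) = 127.58 mireds.
T_out = 10⁶/127.58 = 7838.1 K → 7850 K.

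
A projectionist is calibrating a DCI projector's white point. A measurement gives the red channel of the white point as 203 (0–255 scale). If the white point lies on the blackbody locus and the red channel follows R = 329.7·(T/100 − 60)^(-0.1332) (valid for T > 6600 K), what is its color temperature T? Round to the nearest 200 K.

9800 K

(t − 60)^(-0.1332) = 203/329.7 = 0.61571.
t − 60 = 0.61571^(1/-0.1332) = 0.61571^(-7.508) = 38.129, so t = 98.129.
T = 100·t = 9813 K → 9800 K to the nearest 200 K.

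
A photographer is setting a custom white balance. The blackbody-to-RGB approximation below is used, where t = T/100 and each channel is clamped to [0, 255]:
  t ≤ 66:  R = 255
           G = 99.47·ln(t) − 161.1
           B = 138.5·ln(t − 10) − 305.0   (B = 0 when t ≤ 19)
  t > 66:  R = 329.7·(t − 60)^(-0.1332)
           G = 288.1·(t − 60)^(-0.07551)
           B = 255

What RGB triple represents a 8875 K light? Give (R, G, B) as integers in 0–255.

t = 8875/100 = 88.75; the t > 66 branch applies.
R = 329.7·(88.75 − 60)^(-0.1332) = 329.7·28.75^(-0.1332) = 329.7·0.63931 = 210.780.
G = 288.1·(88.75 − 60)^(-0.07551) = 288.1·28.75^(-0.07551) = 288.1·0.77599 = 223.564.
B = 255 by definition for t > 66.
Rounded: (211, 224, 255).

(211, 224, 255)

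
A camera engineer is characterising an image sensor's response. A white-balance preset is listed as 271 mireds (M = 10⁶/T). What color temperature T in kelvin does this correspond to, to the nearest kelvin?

3690 K

T = 10⁶ / 271 = 3690.04 K → 3690 K.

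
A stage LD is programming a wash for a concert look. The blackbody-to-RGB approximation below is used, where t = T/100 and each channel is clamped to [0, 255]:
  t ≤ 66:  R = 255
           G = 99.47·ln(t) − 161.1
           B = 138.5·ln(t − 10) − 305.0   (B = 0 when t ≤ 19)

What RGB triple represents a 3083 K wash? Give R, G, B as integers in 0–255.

t = 3083/100 = 30.83; the t ≤ 66 branch applies.
R = 255 by definition for t ≤ 66.
G = 99.47·ln 30.83 − 161.1 = 99.47·3.4285 − 161.1 = 179.932.
B = 138.5·ln(30.83 − 10) − 305.0 = 138.5·ln 20.83 − 305.0 = 138.5·3.0364 − 305.0 = 115.541.
Rounded: (255, 180, 116).

R=255, G=180, B=116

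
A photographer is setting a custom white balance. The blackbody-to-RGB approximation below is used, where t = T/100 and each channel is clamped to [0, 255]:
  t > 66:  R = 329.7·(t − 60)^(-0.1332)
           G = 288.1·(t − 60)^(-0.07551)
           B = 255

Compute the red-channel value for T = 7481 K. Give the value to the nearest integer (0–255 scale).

230

t = 7481/100 = 74.81; the t > 66 branch applies.
R = 329.7·(74.81 − 60)^(-0.1332) = 329.7·14.81^(-0.1332) = 329.7·0.69836 = 230.251.
Rounded: 230.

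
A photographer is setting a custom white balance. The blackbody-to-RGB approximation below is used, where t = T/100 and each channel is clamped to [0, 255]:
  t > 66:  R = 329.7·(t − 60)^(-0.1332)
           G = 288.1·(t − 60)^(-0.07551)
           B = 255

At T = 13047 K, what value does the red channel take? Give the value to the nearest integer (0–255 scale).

t = 13047/100 = 130.47; the t > 66 branch applies.
R = 329.7·(130.47 − 60)^(-0.1332) = 329.7·70.47^(-0.1332) = 329.7·0.56734 = 187.053.
Rounded: 187.

187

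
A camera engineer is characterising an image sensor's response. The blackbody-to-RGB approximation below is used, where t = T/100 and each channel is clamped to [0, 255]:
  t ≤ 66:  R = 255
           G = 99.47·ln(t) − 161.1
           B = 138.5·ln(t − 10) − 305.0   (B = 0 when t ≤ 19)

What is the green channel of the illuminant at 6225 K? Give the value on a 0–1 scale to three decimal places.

t = 6225/100 = 62.25; the t ≤ 66 branch applies.
G = 99.47·ln 62.25 − 161.1 = 99.47·4.1312 − 161.1 = 249.826.
On a 0–1 scale: 249.826/255 = 0.9797 → 0.980.

0.980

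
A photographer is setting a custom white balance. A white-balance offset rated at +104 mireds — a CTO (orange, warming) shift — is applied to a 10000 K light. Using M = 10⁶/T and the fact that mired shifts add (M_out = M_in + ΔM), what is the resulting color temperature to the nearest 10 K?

M_in = 10⁶/10000 = 100.00 mireds.
M_out = 100.00 + (+104) = 204.00 mireds.
T_out = 10⁶/204.00 = 4902.0 K → 4900 K.

4900 K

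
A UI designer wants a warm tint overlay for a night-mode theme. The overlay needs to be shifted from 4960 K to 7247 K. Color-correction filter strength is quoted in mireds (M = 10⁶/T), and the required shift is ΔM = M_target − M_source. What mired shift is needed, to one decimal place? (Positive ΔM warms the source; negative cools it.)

-63.6 mireds

M_source = 10⁶/4960 = 201.613; M_target = 10⁶/7247 = 137.988.
ΔM = 137.988 − 201.613 = -63.625 → -63.6 mireds, a cooling shift.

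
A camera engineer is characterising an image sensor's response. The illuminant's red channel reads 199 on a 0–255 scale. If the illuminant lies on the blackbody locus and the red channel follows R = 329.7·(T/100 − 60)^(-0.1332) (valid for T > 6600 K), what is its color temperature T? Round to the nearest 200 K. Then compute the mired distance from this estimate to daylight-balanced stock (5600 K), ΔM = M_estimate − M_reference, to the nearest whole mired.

(t − 60)^(-0.1332) = 199/329.7 = 0.60358.
t − 60 = 0.60358^(1/-0.1332) = 0.60358^(-7.508) = 44.273, so t = 104.273.
T = 100·t = 10427 K → 10400 K to the nearest 200 K.
M_estimate = 10⁶/10400 = 96.15; M_reference = 10⁶/5600 = 178.57.
ΔM = 96.15 − 178.57 = -82.42 → -82 mireds.

-82 mireds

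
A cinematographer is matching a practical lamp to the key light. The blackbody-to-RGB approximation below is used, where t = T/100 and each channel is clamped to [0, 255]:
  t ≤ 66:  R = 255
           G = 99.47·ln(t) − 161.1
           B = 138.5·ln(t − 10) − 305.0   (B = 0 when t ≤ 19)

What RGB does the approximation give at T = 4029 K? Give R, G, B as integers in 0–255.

R=255, G=207, B=167

t = 4029/100 = 40.29; the t ≤ 66 branch applies.
R = 255 by definition for t ≤ 66.
G = 99.47·ln 40.29 − 161.1 = 99.47·3.6961 − 161.1 = 206.551.
B = 138.5·ln(40.29 − 10) − 305.0 = 138.5·ln 30.29 − 305.0 = 138.5·3.4108 − 305.0 = 167.398.
Rounded: (255, 207, 167).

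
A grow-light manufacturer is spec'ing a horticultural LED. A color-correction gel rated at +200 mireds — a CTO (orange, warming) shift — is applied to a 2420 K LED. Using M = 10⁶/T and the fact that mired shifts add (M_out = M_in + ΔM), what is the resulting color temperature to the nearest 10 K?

1630 K

M_in = 10⁶/2420 = 413.22 mireds.
M_out = 413.22 + (+200) = 613.22 mireds.
T_out = 10⁶/613.22 = 1630.7 K → 1630 K.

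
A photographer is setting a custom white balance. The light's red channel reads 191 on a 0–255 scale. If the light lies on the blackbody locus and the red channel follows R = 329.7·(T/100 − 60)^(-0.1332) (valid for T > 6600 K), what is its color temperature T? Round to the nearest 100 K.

12000 K

(t − 60)^(-0.1332) = 191/329.7 = 0.57931.
t − 60 = 0.57931^(1/-0.1332) = 0.57931^(-7.508) = 60.245, so t = 120.245.
T = 100·t = 12025 K → 12000 K to the nearest 100 K.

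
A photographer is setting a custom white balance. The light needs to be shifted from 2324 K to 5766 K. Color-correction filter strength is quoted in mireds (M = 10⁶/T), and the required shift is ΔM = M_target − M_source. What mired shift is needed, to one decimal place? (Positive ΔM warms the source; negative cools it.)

M_source = 10⁶/2324 = 430.293; M_target = 10⁶/5766 = 173.430.
ΔM = 173.430 − 430.293 = -256.862 → -256.9 mireds, a cooling shift.

-256.9 mireds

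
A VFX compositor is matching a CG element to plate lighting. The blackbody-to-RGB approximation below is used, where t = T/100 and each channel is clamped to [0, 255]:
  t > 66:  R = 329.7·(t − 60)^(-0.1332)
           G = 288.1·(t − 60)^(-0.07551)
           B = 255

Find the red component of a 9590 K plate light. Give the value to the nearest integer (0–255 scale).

205

t = 9590/100 = 95.9; the t > 66 branch applies.
R = 329.7·(95.9 − 60)^(-0.1332) = 329.7·35.9^(-0.1332) = 329.7·0.62067 = 204.635.
Rounded: 205.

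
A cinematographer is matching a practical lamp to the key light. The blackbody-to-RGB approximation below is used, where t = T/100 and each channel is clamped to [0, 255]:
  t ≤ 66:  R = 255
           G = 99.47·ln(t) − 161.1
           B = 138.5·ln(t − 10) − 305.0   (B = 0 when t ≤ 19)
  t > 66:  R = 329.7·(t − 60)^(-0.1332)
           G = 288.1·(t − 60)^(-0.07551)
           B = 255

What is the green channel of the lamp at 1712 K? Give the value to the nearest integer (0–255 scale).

t = 1712/100 = 17.12; the t ≤ 66 branch applies.
G = 99.47·ln 17.12 − 161.1 = 99.47·2.8402 − 161.1 = 121.419.
Rounded: 121.

121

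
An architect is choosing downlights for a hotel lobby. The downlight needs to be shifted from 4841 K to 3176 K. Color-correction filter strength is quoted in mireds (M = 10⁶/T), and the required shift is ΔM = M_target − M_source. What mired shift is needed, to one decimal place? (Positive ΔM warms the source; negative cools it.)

+108.3 mireds

M_source = 10⁶/4841 = 206.569; M_target = 10⁶/3176 = 314.861.
ΔM = 314.861 − 206.569 = 108.293 → +108.3 mireds, a warming shift.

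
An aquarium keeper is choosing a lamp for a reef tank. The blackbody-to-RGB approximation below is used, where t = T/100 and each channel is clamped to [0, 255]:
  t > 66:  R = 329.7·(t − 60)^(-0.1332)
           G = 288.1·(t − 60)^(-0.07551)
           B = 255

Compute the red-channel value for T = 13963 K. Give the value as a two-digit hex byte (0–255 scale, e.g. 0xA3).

0xB8

t = 13963/100 = 139.63; the t > 66 branch applies.
R = 329.7·(139.63 − 60)^(-0.1332) = 329.7·79.63^(-0.1332) = 329.7·0.55818 = 184.033.
Rounded: 184; in hex, 0xB8.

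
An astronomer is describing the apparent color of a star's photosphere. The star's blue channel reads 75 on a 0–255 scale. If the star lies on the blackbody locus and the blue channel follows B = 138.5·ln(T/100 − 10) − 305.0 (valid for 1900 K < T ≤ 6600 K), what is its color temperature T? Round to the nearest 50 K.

2550 K

ln(t − 10) = (75 + 305.0) / 138.5 = 2.7437.
t − 10 = e^2.7437 = 15.544, so t = 25.544.
T = 100·t = 2554 K → 2550 K to the nearest 50 K.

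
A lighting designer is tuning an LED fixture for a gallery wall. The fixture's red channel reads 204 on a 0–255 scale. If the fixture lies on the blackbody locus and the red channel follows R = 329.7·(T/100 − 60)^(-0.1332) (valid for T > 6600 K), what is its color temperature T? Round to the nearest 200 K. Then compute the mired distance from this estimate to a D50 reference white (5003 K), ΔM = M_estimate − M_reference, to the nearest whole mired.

(t − 60)^(-0.1332) = 204/329.7 = 0.61874.
t − 60 = 0.61874^(1/-0.1332) = 0.61874^(-7.508) = 36.748, so t = 96.748.
T = 100·t = 9675 K → 9600 K to the nearest 200 K.
M_estimate = 10⁶/9600 = 104.17; M_reference = 10⁶/5003 = 199.88.
ΔM = 104.17 − 199.88 = -95.71 → -96 mireds.

-96 mireds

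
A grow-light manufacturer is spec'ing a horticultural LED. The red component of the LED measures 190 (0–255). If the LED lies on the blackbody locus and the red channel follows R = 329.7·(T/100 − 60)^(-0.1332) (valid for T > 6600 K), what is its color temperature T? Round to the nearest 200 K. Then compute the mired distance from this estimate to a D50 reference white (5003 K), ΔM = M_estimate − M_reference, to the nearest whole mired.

(t − 60)^(-0.1332) = 190/329.7 = 0.57628.
t − 60 = 0.57628^(1/-0.1332) = 0.57628^(-7.508) = 62.667, so t = 122.667.
T = 100·t = 12267 K → 12200 K to the nearest 200 K.
M_estimate = 10⁶/12200 = 81.97; M_reference = 10⁶/5003 = 199.88.
ΔM = 81.97 − 199.88 = -117.91 → -118 mireds.

-118 mireds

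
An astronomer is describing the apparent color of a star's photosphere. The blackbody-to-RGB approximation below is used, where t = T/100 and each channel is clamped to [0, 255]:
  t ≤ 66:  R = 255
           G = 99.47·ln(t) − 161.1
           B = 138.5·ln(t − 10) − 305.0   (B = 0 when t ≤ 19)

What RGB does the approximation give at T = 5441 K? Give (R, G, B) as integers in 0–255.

(255, 236, 220)

t = 5441/100 = 54.41; the t ≤ 66 branch applies.
R = 255 by definition for t ≤ 66.
G = 99.47·ln 54.41 − 161.1 = 99.47·3.9965 − 161.1 = 236.437.
B = 138.5·ln(54.41 − 10) − 305.0 = 138.5·ln 44.41 − 305.0 = 138.5·3.7935 − 305.0 = 220.395.
Rounded: (255, 236, 220).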